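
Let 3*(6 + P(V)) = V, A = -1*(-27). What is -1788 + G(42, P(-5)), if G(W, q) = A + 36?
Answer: -1725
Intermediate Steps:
A = 27
P(V) = -6 + V/3
G(W, q) = 63 (G(W, q) = 27 + 36 = 63)
-1788 + G(42, P(-5)) = -1788 + 63 = -1725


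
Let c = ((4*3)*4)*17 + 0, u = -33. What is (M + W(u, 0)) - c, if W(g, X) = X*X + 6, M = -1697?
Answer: -2507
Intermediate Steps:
W(g, X) = 6 + X**2 (W(g, X) = X**2 + 6 = 6 + X**2)
c = 816 (c = (12*4)*17 + 0 = 48*17 + 0 = 816 + 0 = 816)
(M + W(u, 0)) - c = (-1697 + (6 + 0**2)) - 1*816 = (-1697 + (6 + 0)) - 816 = (-1697 + 6) - 816 = -1691 - 816 = -2507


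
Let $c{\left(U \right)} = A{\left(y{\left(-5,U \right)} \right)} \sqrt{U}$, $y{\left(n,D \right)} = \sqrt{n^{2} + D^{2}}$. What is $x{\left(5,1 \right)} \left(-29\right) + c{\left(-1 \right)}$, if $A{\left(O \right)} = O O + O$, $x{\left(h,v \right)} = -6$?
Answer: $174 + 26 i + i \sqrt{26} \approx 174.0 + 31.099 i$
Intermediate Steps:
$y{\left(n,D \right)} = \sqrt{D^{2} + n^{2}}$
$A{\left(O \right)} = O + O^{2}$ ($A{\left(O \right)} = O^{2} + O = O + O^{2}$)
$c{\left(U \right)} = \sqrt{U} \sqrt{25 + U^{2}} \left(1 + \sqrt{25 + U^{2}}\right)$ ($c{\left(U \right)} = \sqrt{U^{2} + \left(-5\right)^{2}} \left(1 + \sqrt{U^{2} + \left(-5\right)^{2}}\right) \sqrt{U} = \sqrt{U^{2} + 25} \left(1 + \sqrt{U^{2} + 25}\right) \sqrt{U} = \sqrt{25 + U^{2}} \left(1 + \sqrt{25 + U^{2}}\right) \sqrt{U} = \sqrt{U} \sqrt{25 + U^{2}} \left(1 + \sqrt{25 + U^{2}}\right)$)
$x{\left(5,1 \right)} \left(-29\right) + c{\left(-1 \right)} = \left(-6\right) \left(-29\right) + \sqrt{-1} \left(25 + \left(-1\right)^{2} + \sqrt{25 + \left(-1\right)^{2}}\right) = 174 + i \left(25 + 1 + \sqrt{25 + 1}\right) = 174 + i \left(25 + 1 + \sqrt{26}\right) = 174 + i \left(26 + \sqrt{26}\right)$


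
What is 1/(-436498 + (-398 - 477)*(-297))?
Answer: -1/176623 ≈ -5.6618e-6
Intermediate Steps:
1/(-436498 + (-398 - 477)*(-297)) = 1/(-436498 - 875*(-297)) = 1/(-436498 + 259875) = 1/(-176623) = -1/176623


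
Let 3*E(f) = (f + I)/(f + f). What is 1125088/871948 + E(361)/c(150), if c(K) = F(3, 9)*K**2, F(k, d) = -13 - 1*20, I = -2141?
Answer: 108219494827/83870498250 ≈ 1.2903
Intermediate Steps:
F(k, d) = -33 (F(k, d) = -13 - 20 = -33)
E(f) = (-2141 + f)/(6*f) (E(f) = ((f - 2141)/(f + f))/3 = ((-2141 + f)/((2*f)))/3 = ((-2141 + f)*(1/(2*f)))/3 = ((-2141 + f)/(2*f))/3 = (-2141 + f)/(6*f))
c(K) = -33*K**2
1125088/871948 + E(361)/c(150) = 1125088/871948 + ((1/6)*(-2141 + 361)/361)/((-33*150**2)) = 1125088*(1/871948) + ((1/6)*(1/361)*(-1780))/((-33*22500)) = 281272/217987 - 890/1083/(-742500) = 281272/217987 - 890/1083*(-1/742500) = 281272/217987 + 89/80412750 = 108219494827/83870498250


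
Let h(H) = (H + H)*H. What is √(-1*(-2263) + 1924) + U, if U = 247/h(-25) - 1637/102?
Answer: -505264/31875 + √4187 ≈ 48.856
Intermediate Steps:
h(H) = 2*H² (h(H) = (2*H)*H = 2*H²)
U = -505264/31875 (U = 247/((2*(-25)²)) - 1637/102 = 247/((2*625)) - 1637*1/102 = 247/1250 - 1637/102 = -505264/31875 ≈ -15.851)
√(-1*(-2263) + 1924) + U = √(-1*(-2263) + 1924) - 505264/31875 = √(2263 + 1924) - 505264/31875 = √4187 - 505264/31875 = -505264/31875 + √4187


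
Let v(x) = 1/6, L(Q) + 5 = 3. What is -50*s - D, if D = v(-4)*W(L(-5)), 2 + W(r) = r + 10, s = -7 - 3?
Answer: 499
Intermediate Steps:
L(Q) = -2 (L(Q) = -5 + 3 = -2)
v(x) = 1/6
s = -10
W(r) = 8 + r (W(r) = -2 + (r + 10) = -2 + (10 + r) = 8 + r)
D = 1 (D = (8 - 2)/6 = (1/6)*6 = 1)
-50*s - D = -50*(-10) - 1*1 = 500 - 1 = 499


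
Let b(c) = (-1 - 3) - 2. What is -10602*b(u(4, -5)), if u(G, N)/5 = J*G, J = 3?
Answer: 63612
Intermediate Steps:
u(G, N) = 15*G (u(G, N) = 5*(3*G) = 15*G)
b(c) = -6 (b(c) = -4 - 2 = -6)
-10602*b(u(4, -5)) = -10602*(-6) = 63612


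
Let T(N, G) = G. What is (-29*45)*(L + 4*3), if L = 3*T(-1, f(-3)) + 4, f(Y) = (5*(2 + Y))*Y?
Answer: -79605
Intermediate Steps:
f(Y) = Y*(10 + 5*Y) (f(Y) = (10 + 5*Y)*Y = Y*(10 + 5*Y))
L = 49 (L = 3*(5*(-3)*(2 - 3)) + 4 = 3*(5*(-3)*(-1)) + 4 = 3*15 + 4 = 45 + 4 = 49)
(-29*45)*(L + 4*3) = (-29*45)*(49 + 4*3) = -1305*(49 + 12) = -1305*61 = -79605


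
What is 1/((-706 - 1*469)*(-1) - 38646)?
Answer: -1/37471 ≈ -2.6687e-5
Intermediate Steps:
1/((-706 - 1*469)*(-1) - 38646) = 1/((-706 - 469)*(-1) - 38646) = 1/(-1175*(-1) - 38646) = 1/(1175 - 38646) = 1/(-37471) = -1/37471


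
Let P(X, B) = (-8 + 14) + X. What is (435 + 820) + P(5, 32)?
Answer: 1266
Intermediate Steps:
P(X, B) = 6 + X
(435 + 820) + P(5, 32) = (435 + 820) + (6 + 5) = 1255 + 11 = 1266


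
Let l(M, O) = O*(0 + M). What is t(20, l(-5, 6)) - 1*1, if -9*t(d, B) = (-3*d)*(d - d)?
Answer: -1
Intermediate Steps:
l(M, O) = M*O (l(M, O) = O*M = M*O)
t(d, B) = 0 (t(d, B) = -(-3*d)*(d - d)/9 = -(-3*d)*0/9 = -1/9*0 = 0)
t(20, l(-5, 6)) - 1*1 = 0 - 1*1 = 0 - 1 = -1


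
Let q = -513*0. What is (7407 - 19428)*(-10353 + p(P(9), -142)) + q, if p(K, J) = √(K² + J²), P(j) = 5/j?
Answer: 124453413 - 4007*√1633309/3 ≈ 1.2275e+8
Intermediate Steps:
p(K, J) = √(J² + K²)
q = 0
(7407 - 19428)*(-10353 + p(P(9), -142)) + q = (7407 - 19428)*(-10353 + √((-142)² + (5/9)²)) + 0 = -12021*(-10353 + √(20164 + (5*(⅑))²)) + 0 = -12021*(-10353 + √(20164 + (5/9)²)) + 0 = -12021*(-10353 + √(20164 + 25/81)) + 0 = -12021*(-10353 + √(1633309/81)) + 0 = -12021*(-10353 + √1633309/9) + 0 = (124453413 - 4007*√1633309/3) + 0 = 124453413 - 4007*√1633309/3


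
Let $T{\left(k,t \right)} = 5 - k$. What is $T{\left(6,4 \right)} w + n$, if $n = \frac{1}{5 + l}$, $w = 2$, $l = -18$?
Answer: $- \frac{27}{13} \approx -2.0769$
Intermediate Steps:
$n = - \frac{1}{13}$ ($n = \frac{1}{5 - 18} = \frac{1}{-13} = - \frac{1}{13} \approx -0.076923$)
$T{\left(6,4 \right)} w + n = \left(5 - 6\right) 2 - \frac{1}{13} = \left(-1\right) 2 - \frac{1}{13} = -2 - \frac{1}{13} = - \frac{27}{13}$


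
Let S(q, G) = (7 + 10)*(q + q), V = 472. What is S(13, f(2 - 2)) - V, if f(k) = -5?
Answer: -30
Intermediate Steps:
S(q, G) = 34*q (S(q, G) = 17*(2*q) = 34*q)
S(13, f(2 - 2)) - V = 34*13 - 1*472 = 442 - 472 = -30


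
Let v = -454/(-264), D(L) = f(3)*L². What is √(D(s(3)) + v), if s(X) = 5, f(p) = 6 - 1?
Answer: √551991/66 ≈ 11.257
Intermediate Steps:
f(p) = 5
D(L) = 5*L²
v = 227/132 (v = -454*(-1/264) = 227/132 ≈ 1.7197)
√(D(s(3)) + v) = √(5*5² + 227/132) = √(5*25 + 227/132) = √(125 + 227/132) = √(16727/132) = √551991/66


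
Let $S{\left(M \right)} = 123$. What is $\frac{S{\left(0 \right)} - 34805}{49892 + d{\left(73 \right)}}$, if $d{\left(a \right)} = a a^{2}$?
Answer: $- \frac{34682}{438909} \approx -0.079019$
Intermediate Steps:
$d{\left(a \right)} = a^{3}$
$\frac{S{\left(0 \right)} - 34805}{49892 + d{\left(73 \right)}} = \frac{123 - 34805}{49892 + 73^{3}} = - \frac{34682}{49892 + 389017} = - \frac{34682}{438909}$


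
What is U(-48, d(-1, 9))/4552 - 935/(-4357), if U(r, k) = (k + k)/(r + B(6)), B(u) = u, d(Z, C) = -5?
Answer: 89400305/416494344 ≈ 0.21465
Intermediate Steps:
U(r, k) = 2*k/(6 + r) (U(r, k) = (k + k)/(r + 6) = (2*k)/(6 + r) = 2*k/(6 + r))
U(-48, d(-1, 9))/4552 - 935/(-4357) = (2*(-5)/(6 - 48))/4552 - 935/(-4357) = (2*(-5)/(-42))*(1/4552) - 935*(-1/4357) = (2*(-5)*(-1/42))*(1/4552) + 935/4357 = (5/21)*(1/4552) + 935/4357 = 5/95592 + 935/4357 = 89400305/416494344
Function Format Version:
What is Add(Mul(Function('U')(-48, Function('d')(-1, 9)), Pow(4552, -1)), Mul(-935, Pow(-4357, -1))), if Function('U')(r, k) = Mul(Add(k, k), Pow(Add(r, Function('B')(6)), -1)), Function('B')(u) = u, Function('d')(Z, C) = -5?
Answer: Rational(89400305, 416494344) ≈ 0.21465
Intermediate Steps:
Function('U')(r, k) = Mul(2, k, Pow(Add(6, r), -1)) (Function('U')(r, k) = Mul(Add(k, k), Pow(Add(r, 6), -1)) = Mul(Mul(2, k), Pow(Add(6, r), -1)) = Mul(2, k, Pow(Add(6, r), -1)))
Add(Mul(Function('U')(-48, Function('d')(-1, 9)), Pow(4552, -1)), Mul(-935, Pow(-4357, -1))) = Add(Mul(Mul(2, -5, Pow(Add(6, -48), -1)), Pow(4552, -1)), Mul(-935, Pow(-4357, -1))) = Add(Mul(Mul(2, -5, Pow(-42, -1)), Rational(1, 4552)), Mul(-935, Rational(-1, 4357))) = Add(Mul(Mul(2, -5, Rational(-1, 42)), Rational(1, 4552)), Rational(935, 4357)) = Add(Mul(Rational(5, 21), Rational(1, 4552)), Rational(935, 4357)) = Add(Rational(5, 95592), Rational(935, 4357)) = Rational(89400305, 416494344)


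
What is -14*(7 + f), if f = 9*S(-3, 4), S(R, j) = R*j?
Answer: 1414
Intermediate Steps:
f = -108 (f = 9*(-3*4) = 9*(-12) = -108)
-14*(7 + f) = -14*(7 - 108) = -14*(-101) = 1414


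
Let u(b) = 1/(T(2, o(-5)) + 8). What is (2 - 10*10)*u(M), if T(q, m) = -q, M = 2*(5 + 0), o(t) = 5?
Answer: -49/3 ≈ -16.333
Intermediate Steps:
M = 10 (M = 2*5 = 10)
u(b) = ⅙ (u(b) = 1/(-1*2 + 8) = 1/(-2 + 8) = 1/6 = ⅙)
(2 - 10*10)*u(M) = (2 - 10*10)*(⅙) = (2 - 100)*(⅙) = -98*⅙ = -49/3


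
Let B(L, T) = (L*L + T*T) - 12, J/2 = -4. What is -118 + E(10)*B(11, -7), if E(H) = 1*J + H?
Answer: 198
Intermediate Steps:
J = -8 (J = 2*(-4) = -8)
B(L, T) = -12 + L² + T² (B(L, T) = (L² + T²) - 12 = -12 + L² + T²)
E(H) = -8 + H (E(H) = 1*(-8) + H = -8 + H)
-118 + E(10)*B(11, -7) = -118 + (-8 + 10)*(-12 + 11² + (-7)²) = -118 + 2*(-12 + 121 + 49) = -118 + 2*158 = -118 + 316 = 198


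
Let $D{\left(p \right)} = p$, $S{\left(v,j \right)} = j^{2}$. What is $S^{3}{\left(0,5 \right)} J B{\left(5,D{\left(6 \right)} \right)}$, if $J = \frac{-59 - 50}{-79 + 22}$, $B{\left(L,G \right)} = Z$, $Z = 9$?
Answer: $\frac{5109375}{19} \approx 2.6891 \cdot 10^{5}$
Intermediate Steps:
$B{\left(L,G \right)} = 9$
$J = \frac{109}{57}$ ($J = - \frac{109}{-57} = \left(-109\right) \left(- \frac{1}{57}\right) = \frac{109}{57} \approx 1.9123$)
$S^{3}{\left(0,5 \right)} J B{\left(5,D{\left(6 \right)} \right)} = \left(5^{2}\right)^{3} \cdot \frac{109}{57} \cdot 9 = 25^{3} \cdot \frac{109}{57} \cdot 9 = 15625 \cdot \frac{109}{57} \cdot 9 = \frac{1703125}{57} \cdot 9 = \frac{5109375}{19}$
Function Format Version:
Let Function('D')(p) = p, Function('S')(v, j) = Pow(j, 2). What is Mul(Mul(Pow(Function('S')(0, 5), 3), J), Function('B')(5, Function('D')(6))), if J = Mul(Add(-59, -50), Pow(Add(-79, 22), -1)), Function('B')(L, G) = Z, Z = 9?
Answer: Rational(5109375, 19) ≈ 2.6891e+5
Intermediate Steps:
Function('B')(L, G) = 9
J = Rational(109, 57) (J = Mul(-109, Pow(-57, -1)) = Mul(-109, Rational(-1, 57)) = Rational(109, 57) ≈ 1.9123)
Mul(Mul(Pow(Function('S')(0, 5), 3), J), Function('B')(5, Function('D')(6))) = Mul(Mul(Pow(Pow(5, 2), 3), Rational(109, 57)), 9) = Mul(Mul(Pow(25, 3), Rational(109, 57)), 9) = Mul(Mul(15625, Rational(109, 57)), 9) = Mul(Rational(1703125, 57), 9) = Rational(5109375, 19)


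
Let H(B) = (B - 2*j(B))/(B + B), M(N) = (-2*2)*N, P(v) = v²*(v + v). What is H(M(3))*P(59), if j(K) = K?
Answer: -205379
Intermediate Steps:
P(v) = 2*v³ (P(v) = v²*(2*v) = 2*v³)
M(N) = -4*N
H(B) = -½ (H(B) = (B - 2*B)/(B + B) = (-B)/((2*B)) = (-B)*(1/(2*B)) = -½)
H(M(3))*P(59) = -59³ = -205379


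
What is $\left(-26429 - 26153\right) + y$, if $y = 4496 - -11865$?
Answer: $-36221$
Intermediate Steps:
$y = 16361$ ($y = 4496 + 11865 = 16361$)
$\left(-26429 - 26153\right) + y = \left(-26429 - 26153\right) + 16361 = -52582 + 16361 = -36221$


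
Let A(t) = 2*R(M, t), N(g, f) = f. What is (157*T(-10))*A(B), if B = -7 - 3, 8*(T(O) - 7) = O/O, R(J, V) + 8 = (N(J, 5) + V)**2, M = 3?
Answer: 152133/4 ≈ 38033.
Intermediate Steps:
R(J, V) = -8 + (5 + V)**2
T(O) = 57/8 (T(O) = 7 + (O/O)/8 = 7 + (1/8)*1 = 7 + 1/8 = 57/8)
B = -10
A(t) = -16 + 2*(5 + t)**2 (A(t) = 2*(-8 + (5 + t)**2) = -16 + 2*(5 + t)**2)
(157*T(-10))*A(B) = (157*(57/8))*(-16 + 2*(5 - 10)**2) = 8949*(-16 + 2*(-5)**2)/8 = 8949*(-16 + 2*25)/8 = 8949*(-16 + 50)/8 = (8949/8)*34 = 152133/4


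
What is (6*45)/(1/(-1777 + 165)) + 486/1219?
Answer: -530557074/1219 ≈ -4.3524e+5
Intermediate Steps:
(6*45)/(1/(-1777 + 165)) + 486/1219 = 270/(1/(-1612)) + 486*(1/1219) = 270/(-1/1612) + 486/1219 = 270*(-1612) + 486/1219 = -435240 + 486/1219 = -530557074/1219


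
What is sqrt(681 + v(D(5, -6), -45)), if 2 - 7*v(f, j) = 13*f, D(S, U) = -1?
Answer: sqrt(33474)/7 ≈ 26.137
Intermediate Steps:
v(f, j) = 2/7 - 13*f/7
sqrt(681 + v(D(5, -6), -45)) = sqrt(681 + (2/7 - 13/7*(-1))) = sqrt(681 + (2/7 + 13/7)) = sqrt(681 + 15/7) = sqrt(4782/7) = sqrt(33474)/7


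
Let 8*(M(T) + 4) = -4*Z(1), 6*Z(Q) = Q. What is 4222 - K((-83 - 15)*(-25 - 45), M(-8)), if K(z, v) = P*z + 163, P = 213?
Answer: -1457121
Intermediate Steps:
Z(Q) = Q/6
M(T) = -49/12 (M(T) = -4 + (-2/3)/8 = -4 + (-4*⅙)/8 = -4 + (⅛)*(-⅔) = -4 - 1/12 = -49/12)
K(z, v) = 163 + 213*z (K(z, v) = 213*z + 163 = 163 + 213*z)
4222 - K((-83 - 15)*(-25 - 45), M(-8)) = 4222 - (163 + 213*((-83 - 15)*(-25 - 45))) = 4222 - (163 + 213*(-98*(-70))) = 4222 - (163 + 213*6860) = 4222 - (163 + 1461180) = 4222 - 1*1461343 = 4222 - 1461343 = -1457121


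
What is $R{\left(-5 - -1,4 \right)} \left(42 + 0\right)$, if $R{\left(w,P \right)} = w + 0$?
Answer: $-168$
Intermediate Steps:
$R{\left(w,P \right)} = w$
$R{\left(-5 - -1,4 \right)} \left(42 + 0\right) = \left(-5 - -1\right) \left(42 + 0\right) = \left(-5 + 1\right) 42 = \left(-4\right) 42 = -168$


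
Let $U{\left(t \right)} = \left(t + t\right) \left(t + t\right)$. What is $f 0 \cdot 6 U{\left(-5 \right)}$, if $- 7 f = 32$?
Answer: $0$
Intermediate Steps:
$f = - \frac{32}{7}$ ($f = \left(- \frac{1}{7}\right) 32 = - \frac{32}{7} \approx -4.5714$)
$U{\left(t \right)} = 4 t^{2}$ ($U{\left(t \right)} = 2 t 2 t = 4 t^{2}$)
$f 0 \cdot 6 U{\left(-5 \right)} = - \frac{32 \cdot 0 \cdot 6}{7} \cdot 4 \left(-5\right)^{2} = \left(- \frac{32}{7}\right) 0 \cdot 4 \cdot 25 = 0 \cdot 100 = 0$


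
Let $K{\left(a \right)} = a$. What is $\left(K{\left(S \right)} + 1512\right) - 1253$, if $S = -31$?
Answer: $228$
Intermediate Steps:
$\left(K{\left(S \right)} + 1512\right) - 1253 = \left(-31 + 1512\right) - 1253 = 1481 - 1253 = 228$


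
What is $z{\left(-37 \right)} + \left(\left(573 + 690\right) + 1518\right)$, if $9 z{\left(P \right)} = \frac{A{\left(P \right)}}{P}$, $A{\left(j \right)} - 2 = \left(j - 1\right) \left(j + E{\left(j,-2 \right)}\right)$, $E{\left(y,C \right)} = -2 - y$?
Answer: $\frac{308665}{111} \approx 2780.8$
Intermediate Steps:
$A{\left(j \right)} = 4 - 2 j$ ($A{\left(j \right)} = 2 + \left(j - 1\right) \left(j - \left(2 + j\right)\right) = 2 + \left(-1 + j\right) \left(-2\right) = 2 - \left(-2 + 2 j\right) = 4 - 2 j$)
$z{\left(P \right)} = \frac{4 - 2 P}{9 P}$ ($z{\left(P \right)} = \frac{\left(4 - 2 P\right) \frac{1}{P}}{9} = \frac{\frac{1}{P} \left(4 - 2 P\right)}{9} = \frac{4 - 2 P}{9 P}$)
$z{\left(-37 \right)} + \left(\left(573 + 690\right) + 1518\right) = \frac{2 \left(2 - -37\right)}{9 \left(-37\right)} + \left(\left(573 + 690\right) + 1518\right) = \frac{2}{9} \left(- \frac{1}{37}\right) \left(2 + 37\right) + \left(1263 + 1518\right) = \frac{2}{9} \left(- \frac{1}{37}\right) 39 + 2781 = - \frac{26}{111} + 2781 = \frac{308665}{111}$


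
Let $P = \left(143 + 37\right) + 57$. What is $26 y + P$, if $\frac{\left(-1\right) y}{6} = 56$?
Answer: $-8499$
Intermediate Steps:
$y = -336$ ($y = \left(-6\right) 56 = -336$)
$P = 237$ ($P = 180 + 57 = 237$)
$26 y + P = 26 \left(-336\right) + 237 = -8736 + 237 = -8499$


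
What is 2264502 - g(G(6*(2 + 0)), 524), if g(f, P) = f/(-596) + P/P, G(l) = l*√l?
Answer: 2264501 + 6*√3/149 ≈ 2.2645e+6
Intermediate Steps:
G(l) = l^(3/2)
g(f, P) = 1 - f/596 (g(f, P) = f*(-1/596) + 1 = -f/596 + 1 = 1 - f/596)
2264502 - g(G(6*(2 + 0)), 524) = 2264502 - (1 - 6*√6*(2 + 0)^(3/2)/596) = 2264502 - (1 - 24*√3/596) = 2264502 - (1 - 6*√3/149) = 2264502 + (-1 + 6*√3/149) = 2264501 + 6*√3/149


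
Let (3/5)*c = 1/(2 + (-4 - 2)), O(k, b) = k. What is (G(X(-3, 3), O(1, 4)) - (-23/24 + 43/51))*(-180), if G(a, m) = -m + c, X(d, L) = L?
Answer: 7965/34 ≈ 234.26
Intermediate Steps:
c = -5/12 (c = 5/(3*(2 + (-4 - 2))) = 5/(3*(2 - 6)) = (5/3)/(-4) = (5/3)*(-1/4) = -5/12 ≈ -0.41667)
G(a, m) = -5/12 - m (G(a, m) = -m - 5/12 = -5/12 - m)
(G(X(-3, 3), O(1, 4)) - (-23/24 + 43/51))*(-180) = ((-5/12 - 1*1) - (-23/24 + 43/51))*(-180) = ((-5/12 - 1) - (-23*1/24 + 43*(1/51)))*(-180) = (-17/12 - (-23/24 + 43/51))*(-180) = (-17/12 - 1*(-47/408))*(-180) = (-17/12 + 47/408)*(-180) = -177/136*(-180) = 7965/34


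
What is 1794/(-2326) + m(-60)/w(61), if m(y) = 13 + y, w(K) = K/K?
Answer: -55558/1163 ≈ -47.771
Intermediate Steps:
w(K) = 1
1794/(-2326) + m(-60)/w(61) = 1794/(-2326) + (13 - 60)/1 = 1794*(-1/2326) - 47*1 = -897/1163 - 47 = -55558/1163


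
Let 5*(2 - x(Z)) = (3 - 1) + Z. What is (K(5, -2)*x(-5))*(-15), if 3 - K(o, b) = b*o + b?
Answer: -585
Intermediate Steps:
x(Z) = 8/5 - Z/5 (x(Z) = 2 - ((3 - 1) + Z)/5 = 2 - (2 + Z)/5 = 2 + (-⅖ - Z/5) = 8/5 - Z/5)
K(o, b) = 3 - b - b*o (K(o, b) = 3 - (b*o + b) = 3 - (b + b*o) = 3 + (-b - b*o) = 3 - b - b*o)
(K(5, -2)*x(-5))*(-15) = ((3 - 1*(-2) - 1*(-2)*5)*(8/5 - ⅕*(-5)))*(-15) = ((3 + 2 + 10)*(8/5 + 1))*(-15) = (15*(13/5))*(-15) = 39*(-15) = -585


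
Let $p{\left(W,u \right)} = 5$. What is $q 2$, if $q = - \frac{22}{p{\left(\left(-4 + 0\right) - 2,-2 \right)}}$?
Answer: $- \frac{44}{5} \approx -8.8$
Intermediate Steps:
$q = - \frac{22}{5} \approx -4.4$
$q 2 = \left(- \frac{22}{5}\right) 2 = - \frac{44}{5}$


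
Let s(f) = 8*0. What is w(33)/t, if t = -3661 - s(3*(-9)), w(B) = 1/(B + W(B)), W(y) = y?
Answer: -1/241626 ≈ -4.1386e-6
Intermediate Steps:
s(f) = 0
w(B) = 1/(2*B) (w(B) = 1/(B + B) = 1/(2*B))
t = -3661 (t = -3661 - 1*0 = -3661 + 0 = -3661)
w(33)/t = ((½)/33)/(-3661) = ((½)*(1/33))*(-1/3661) = (1/66)*(-1/3661) = -1/241626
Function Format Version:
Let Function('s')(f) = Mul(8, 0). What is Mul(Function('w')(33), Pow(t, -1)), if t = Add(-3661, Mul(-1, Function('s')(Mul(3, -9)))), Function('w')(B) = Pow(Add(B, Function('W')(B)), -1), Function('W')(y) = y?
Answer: Rational(-1, 241626) ≈ -4.1386e-6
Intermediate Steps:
Function('s')(f) = 0
Function('w')(B) = Mul(Rational(1, 2), Pow(B, -1)) (Function('w')(B) = Pow(Add(B, B), -1) = Pow(Mul(2, B), -1) = Mul(Rational(1, 2), Pow(B, -1)))
t = -3661 (t = Add(-3661, Mul(-1, 0)) = Add(-3661, 0) = -3661)
Mul(Function('w')(33), Pow(t, -1)) = Mul(Mul(Rational(1, 2), Pow(33, -1)), Pow(-3661, -1)) = Mul(Mul(Rational(1, 2), Rational(1, 33)), Rational(-1, 3661)) = Mul(Rational(1, 66), Rational(-1, 3661)) = Rational(-1, 241626)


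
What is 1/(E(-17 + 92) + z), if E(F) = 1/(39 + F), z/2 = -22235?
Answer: -114/5069579 ≈ -2.2487e-5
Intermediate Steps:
z = -44470 (z = 2*(-22235) = -44470)
1/(E(-17 + 92) + z) = 1/(1/(39 + (-17 + 92)) - 44470) = 1/(1/(39 + 75) - 44470) = 1/(1/114 - 44470) = 1/(-5069579/114) = -114/5069579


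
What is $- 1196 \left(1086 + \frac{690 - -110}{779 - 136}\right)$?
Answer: $- \frac{836121208}{643} \approx -1.3003 \cdot 10^{6}$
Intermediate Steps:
$- 1196 \left(1086 + \frac{690 - -110}{779 - 136}\right) = - 1196 \left(1086 + \frac{690 + 110}{643}\right) = - 1196 \left(1086 + 800 \cdot \frac{1}{643}\right) = - 1196 \left(1086 + \frac{800}{643}\right) = \left(-1196\right) \frac{699098}{643} = - \frac{836121208}{643}$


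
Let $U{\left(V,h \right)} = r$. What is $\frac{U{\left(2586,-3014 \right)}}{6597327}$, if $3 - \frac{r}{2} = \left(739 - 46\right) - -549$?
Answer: $- \frac{826}{2199109} \approx -0.00037561$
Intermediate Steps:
$r = -2478$ ($r = 6 - 2 \left(\left(739 - 46\right) - -549\right) = 6 - 2 \left(693 + 549\right) = 6 - 2484 = -2478$)
$U{\left(V,h \right)} = -2478$
$\frac{U{\left(2586,-3014 \right)}}{6597327} = - \frac{2478}{6597327} = \left(-2478\right) \frac{1}{6597327} = - \frac{826}{2199109}$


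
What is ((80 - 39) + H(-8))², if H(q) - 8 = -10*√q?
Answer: 1601 - 1960*I*√2 ≈ 1601.0 - 2771.9*I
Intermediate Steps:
H(q) = 8 - 10*√q
((80 - 39) + H(-8))² = ((80 - 39) + (8 - 20*I*√2))² = (41 + (8 - 20*I*√2))² = (49 - 20*I*√2)²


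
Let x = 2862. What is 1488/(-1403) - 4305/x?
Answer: -3432857/1338462 ≈ -2.5648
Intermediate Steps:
1488/(-1403) - 4305/x = 1488/(-1403) - 4305/2862 = 1488*(-1/1403) - 4305*1/2862 = -1488/1403 - 1435/954 = -3432857/1338462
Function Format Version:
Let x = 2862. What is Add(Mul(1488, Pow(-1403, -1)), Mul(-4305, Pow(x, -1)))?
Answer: Rational(-3432857, 1338462) ≈ -2.5648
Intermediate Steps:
Add(Mul(1488, Pow(-1403, -1)), Mul(-4305, Pow(x, -1))) = Add(Mul(1488, Pow(-1403, -1)), Mul(-4305, Pow(2862, -1))) = Add(Mul(1488, Rational(-1, 1403)), Mul(-4305, Rational(1, 2862))) = Add(Rational(-1488, 1403), Rational(-1435, 954)) = Rational(-3432857, 1338462)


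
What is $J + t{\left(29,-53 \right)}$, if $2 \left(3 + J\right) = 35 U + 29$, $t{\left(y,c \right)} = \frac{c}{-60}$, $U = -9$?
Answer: $- \frac{8707}{60} \approx -145.12$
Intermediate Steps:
$t{\left(y,c \right)} = - \frac{c}{60}$ ($t{\left(y,c \right)} = c \left(- \frac{1}{60}\right) = - \frac{c}{60}$)
$J = -146$ ($J = -3 + \frac{35 \left(-9\right) + 29}{2} = -3 + \frac{-315 + 29}{2} = -3 + \frac{1}{2} \left(-286\right) = -3 - 143 = -146$)
$J + t{\left(29,-53 \right)} = -146 - - \frac{53}{60} = -146 + \frac{53}{60} = - \frac{8707}{60}$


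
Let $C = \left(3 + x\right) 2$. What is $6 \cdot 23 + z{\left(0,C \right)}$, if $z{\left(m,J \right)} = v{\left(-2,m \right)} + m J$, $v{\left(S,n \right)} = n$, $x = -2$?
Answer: $138$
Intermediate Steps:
$C = 2$ ($C = \left(3 - 2\right) 2 = 1 \cdot 2 = 2$)
$z{\left(m,J \right)} = m + J m$ ($z{\left(m,J \right)} = m + m J = m + J m$)
$6 \cdot 23 + z{\left(0,C \right)} = 6 \cdot 23 + 0 \left(1 + 2\right) = 138 + 0 \cdot 3 = 138 + 0 = 138$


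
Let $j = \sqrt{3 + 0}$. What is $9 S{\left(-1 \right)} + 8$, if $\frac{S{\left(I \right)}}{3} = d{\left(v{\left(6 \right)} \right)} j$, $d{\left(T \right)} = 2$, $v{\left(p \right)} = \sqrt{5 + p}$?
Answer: $8 + 54 \sqrt{3} \approx 101.53$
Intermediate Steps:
$j = \sqrt{3} \approx 1.732$
$S{\left(I \right)} = 6 \sqrt{3}$ ($S{\left(I \right)} = 3 \cdot 2 \sqrt{3} = 6 \sqrt{3}$)
$9 S{\left(-1 \right)} + 8 = 9 \cdot 6 \sqrt{3} + 8 = 54 \sqrt{3} + 8 = 8 + 54 \sqrt{3}$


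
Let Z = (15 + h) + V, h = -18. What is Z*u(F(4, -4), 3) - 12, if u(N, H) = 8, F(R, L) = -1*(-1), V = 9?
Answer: 36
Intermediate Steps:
F(R, L) = 1
Z = 6 (Z = (15 - 18) + 9 = -3 + 9 = 6)
Z*u(F(4, -4), 3) - 12 = 6*8 - 12 = 48 - 12 = 36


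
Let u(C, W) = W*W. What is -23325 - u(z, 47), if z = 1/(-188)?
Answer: -25534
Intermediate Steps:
z = -1/188 ≈ -0.0053191
u(C, W) = W²
-23325 - u(z, 47) = -23325 - 1*47² = -23325 - 1*2209 = -23325 - 2209 = -25534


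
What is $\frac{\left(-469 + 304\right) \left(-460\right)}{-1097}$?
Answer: $- \frac{75900}{1097} \approx -69.189$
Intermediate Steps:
$\frac{\left(-469 + 304\right) \left(-460\right)}{-1097} = \left(-165\right) \left(-460\right) \left(- \frac{1}{1097}\right) = 75900 \left(- \frac{1}{1097}\right) = - \frac{75900}{1097}$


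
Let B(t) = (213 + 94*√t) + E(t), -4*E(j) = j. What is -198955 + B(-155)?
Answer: -794813/4 + 94*I*√155 ≈ -1.987e+5 + 1170.3*I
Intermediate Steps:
E(j) = -j/4
B(t) = 213 + 94*√t - t/4 (B(t) = (213 + 94*√t) - t/4 = 213 + 94*√t - t/4)
-198955 + B(-155) = -198955 + (213 + 94*√(-155) - ¼*(-155)) = -198955 + (213 + 94*(I*√155) + 155/4) = -198955 + (213 + 94*I*√155 + 155/4) = -198955 + (1007/4 + 94*I*√155) = -794813/4 + 94*I*√155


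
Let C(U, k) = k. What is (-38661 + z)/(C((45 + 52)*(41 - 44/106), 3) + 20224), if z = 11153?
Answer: -27508/20227 ≈ -1.3600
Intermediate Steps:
(-38661 + z)/(C((45 + 52)*(41 - 44/106), 3) + 20224) = (-38661 + 11153)/(3 + 20224) = -27508/20227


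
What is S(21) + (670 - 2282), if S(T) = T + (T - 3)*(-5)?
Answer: -1681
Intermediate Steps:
S(T) = 15 - 4*T (S(T) = T + (-3 + T)*(-5) = T + (15 - 5*T) = 15 - 4*T)
S(21) + (670 - 2282) = (15 - 4*21) + (670 - 2282) = (15 - 84) - 1612 = -69 - 1612 = -1681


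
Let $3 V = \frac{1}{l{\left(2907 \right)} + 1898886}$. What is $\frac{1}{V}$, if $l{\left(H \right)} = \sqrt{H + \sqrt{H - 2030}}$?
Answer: $5696658 + 3 \sqrt{2907 + \sqrt{877}} \approx 5.6968 \cdot 10^{6}$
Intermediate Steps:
$l{\left(H \right)} = \sqrt{H + \sqrt{-2030 + H}}$
$V = \frac{1}{3 \left(1898886 + \sqrt{2907 + \sqrt{877}}\right)}$ ($V = \frac{1}{3 \left(\sqrt{2907 + \sqrt{-2030 + 2907}} + 1898886\right)} = \frac{1}{3 \left(\sqrt{2907 + \sqrt{877}} + 1898886\right)} = \frac{1}{3 \left(1898886 + \sqrt{2907 + \sqrt{877}}\right)} \approx 1.7554 \cdot 10^{-7}$)
$\frac{1}{V} = \frac{1}{\frac{1}{3} \frac{1}{1898886 + \sqrt{2907 + \sqrt{877}}}} = 5696658 + 3 \sqrt{2907 + \sqrt{877}}$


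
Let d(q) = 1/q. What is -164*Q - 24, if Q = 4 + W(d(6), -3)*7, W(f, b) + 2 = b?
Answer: 5060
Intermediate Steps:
W(f, b) = -2 + b
Q = -31 (Q = 4 + (-2 - 3)*7 = 4 - 5*7 = 4 - 35 = -31)
-164*Q - 24 = -164*(-31) - 24 = 5084 - 24 = 5060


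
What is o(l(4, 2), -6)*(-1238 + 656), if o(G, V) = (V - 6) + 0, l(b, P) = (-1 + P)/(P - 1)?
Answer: 6984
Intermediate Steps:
l(b, P) = 1 (l(b, P) = (-1 + P)/(-1 + P) = 1)
o(G, V) = -6 + V (o(G, V) = (-6 + V) + 0 = -6 + V)
o(l(4, 2), -6)*(-1238 + 656) = (-6 - 6)*(-1238 + 656) = -12*(-582) = 6984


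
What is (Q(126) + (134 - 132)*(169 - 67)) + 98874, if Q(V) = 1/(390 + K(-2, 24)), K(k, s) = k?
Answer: 38442265/388 ≈ 99078.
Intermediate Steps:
Q(V) = 1/388 (Q(V) = 1/(390 - 2) = 1/388)
(Q(126) + (134 - 132)*(169 - 67)) + 98874 = (1/388 + (134 - 132)*(169 - 67)) + 98874 = (1/388 + 2*102) + 98874 = (1/388 + 204) + 98874 = 79153/388 + 98874 = 38442265/388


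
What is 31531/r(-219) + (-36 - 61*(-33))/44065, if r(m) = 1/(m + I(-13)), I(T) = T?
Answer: -322343933503/44065 ≈ -7.3152e+6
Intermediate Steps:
r(m) = 1/(-13 + m) (r(m) = 1/(m - 13) = 1/(-13 + m))
31531/r(-219) + (-36 - 61*(-33))/44065 = 31531/(1/(-13 - 219)) + (-36 - 61*(-33))/44065 = 31531/(1/(-232)) + (-36 + 2013)*(1/44065) = 31531/(-1/232) + 1977*(1/44065) = 31531*(-232) + 1977/44065 = -7315192 + 1977/44065 = -322343933503/44065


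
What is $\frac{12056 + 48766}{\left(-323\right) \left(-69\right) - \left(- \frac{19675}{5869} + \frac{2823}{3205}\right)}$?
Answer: $\frac{1144070639190}{419268191803} \approx 2.7287$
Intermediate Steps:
$\frac{12056 + 48766}{\left(-323\right) \left(-69\right) - \left(- \frac{19675}{5869} + \frac{2823}{3205}\right)} = \frac{60822}{22287 - - \frac{46490188}{18810145}} = \frac{60822}{22287 + \left(- \frac{2823}{3205} + \frac{19675}{5869}\right)} = \frac{60822}{22287 + \frac{46490188}{18810145}} = \frac{60822}{\frac{419268191803}{18810145}} = 60822 \cdot \frac{18810145}{419268191803} = \frac{1144070639190}{419268191803}$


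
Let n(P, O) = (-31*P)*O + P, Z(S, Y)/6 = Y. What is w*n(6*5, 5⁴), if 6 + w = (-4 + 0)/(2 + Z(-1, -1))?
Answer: 2906100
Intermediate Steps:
Z(S, Y) = 6*Y
w = -5 (w = -6 + (-4 + 0)/(2 + 6*(-1)) = -6 - 4/(2 - 6) = -6 - 4/(-4) = -6 - 4*(-¼) = -6 + 1 = -5)
n(P, O) = P - 31*O*P (n(P, O) = -31*O*P + P = P - 31*O*P)
w*n(6*5, 5⁴) = -5*6*5*(1 - 31*5⁴) = -150*(1 - 31*625) = -150*(1 - 19375) = -150*(-19374) = -5*(-581220) = 2906100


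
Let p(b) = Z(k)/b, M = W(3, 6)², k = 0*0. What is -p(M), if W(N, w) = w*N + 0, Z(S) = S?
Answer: 0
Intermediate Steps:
k = 0
W(N, w) = N*w (W(N, w) = N*w + 0 = N*w)
M = 324 (M = (3*6)² = 18² = 324)
p(b) = 0 (p(b) = 0/b = 0)
-p(M) = -1*0 = 0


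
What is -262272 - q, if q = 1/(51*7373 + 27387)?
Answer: -105803147521/403410 ≈ -2.6227e+5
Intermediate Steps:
q = 1/403410 (q = 1/(376023 + 27387) = 1/403410 ≈ 2.4789e-6)
-262272 - q = -262272 - 1*1/403410 = -262272 - 1/403410 = -105803147521/403410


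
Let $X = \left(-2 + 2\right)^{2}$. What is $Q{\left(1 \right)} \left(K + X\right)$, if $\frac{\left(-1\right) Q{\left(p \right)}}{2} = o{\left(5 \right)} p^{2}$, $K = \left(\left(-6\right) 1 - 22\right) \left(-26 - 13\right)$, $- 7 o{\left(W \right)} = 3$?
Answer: $936$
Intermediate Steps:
$o{\left(W \right)} = - \frac{3}{7}$ ($o{\left(W \right)} = \left(- \frac{1}{7}\right) 3 = - \frac{3}{7}$)
$K = 1092$ ($K = \left(-6 - 22\right) \left(-39\right) = \left(-28\right) \left(-39\right) = 1092$)
$X = 0$ ($X = 0^{2} = 0$)
$Q{\left(p \right)} = \frac{6 p^{2}}{7}$ ($Q{\left(p \right)} = - 2 \left(- \frac{3 p^{2}}{7}\right) = \frac{6 p^{2}}{7}$)
$Q{\left(1 \right)} \left(K + X\right) = \frac{6 \cdot 1^{2}}{7} \left(1092 + 0\right) = \frac{6}{7} \cdot 1 \cdot 1092 = \frac{6}{7} \cdot 1092 = 936$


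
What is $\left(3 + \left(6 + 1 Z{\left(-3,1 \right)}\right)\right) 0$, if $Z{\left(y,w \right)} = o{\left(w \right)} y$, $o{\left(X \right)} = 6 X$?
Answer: $0$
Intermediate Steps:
$Z{\left(y,w \right)} = 6 w y$
$\left(3 + \left(6 + 1 Z{\left(-3,1 \right)}\right)\right) 0 = \left(3 + \left(6 + 1 \cdot 6 \cdot 1 \left(-3\right)\right)\right) 0 = \left(3 + \left(6 + 1 \left(-18\right)\right)\right) 0 = \left(3 + \left(6 - 18\right)\right) 0 = \left(3 - 12\right) 0 = \left(-9\right) 0 = 0$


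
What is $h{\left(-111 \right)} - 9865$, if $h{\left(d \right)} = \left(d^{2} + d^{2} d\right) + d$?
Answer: $-1365286$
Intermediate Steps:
$h{\left(d \right)} = d + d^{2} + d^{3}$ ($h{\left(d \right)} = \left(d^{2} + d^{3}\right) + d = d + d^{2} + d^{3}$)
$h{\left(-111 \right)} - 9865 = - 111 \left(1 - 111 + \left(-111\right)^{2}\right) - 9865 = - 111 \left(1 - 111 + 12321\right) - 9865 = \left(-111\right) 12211 - 9865 = -1355421 - 9865 = -1365286$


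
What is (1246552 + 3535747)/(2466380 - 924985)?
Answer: 4782299/1541395 ≈ 3.1026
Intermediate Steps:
(1246552 + 3535747)/(2466380 - 924985) = 4782299/1541395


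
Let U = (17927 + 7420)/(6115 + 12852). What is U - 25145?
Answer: -476899868/18967 ≈ -25144.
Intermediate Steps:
U = 25347/18967 ≈ 1.3364
U - 25145 = 25347/18967 - 25145 = -476899868/18967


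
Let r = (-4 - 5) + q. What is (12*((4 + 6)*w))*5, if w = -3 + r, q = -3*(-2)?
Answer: -3600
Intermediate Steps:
q = 6
r = -3 (r = (-4 - 5) + 6 = -9 + 6 = -3)
w = -6 (w = -3 - 3 = -6)
(12*((4 + 6)*w))*5 = (12*((4 + 6)*(-6)))*5 = (12*(10*(-6)))*5 = (12*(-60))*5 = -720*5 = -3600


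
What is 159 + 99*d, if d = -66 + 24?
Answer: -3999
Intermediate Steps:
d = -42
159 + 99*d = 159 + 99*(-42) = 159 - 4158 = -3999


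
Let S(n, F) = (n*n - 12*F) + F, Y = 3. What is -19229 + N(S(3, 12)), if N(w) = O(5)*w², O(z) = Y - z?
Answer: -49487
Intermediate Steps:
S(n, F) = n² - 11*F (S(n, F) = (n² - 12*F) + F = n² - 11*F)
O(z) = 3 - z
N(w) = -2*w² (N(w) = (3 - 1*5)*w² = (3 - 5)*w² = -2*w²)
-19229 + N(S(3, 12)) = -19229 - 2*(3² - 11*12)² = -19229 - 2*(9 - 132)² = -19229 - 2*(-123)² = -19229 - 2*15129 = -19229 - 30258 = -49487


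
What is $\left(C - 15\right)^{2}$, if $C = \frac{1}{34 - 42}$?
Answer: $\frac{14641}{64} \approx 228.77$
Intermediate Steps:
$C = - \frac{1}{8}$ ($C = \frac{1}{-8} = - \frac{1}{8} \approx -0.125$)
$\left(C - 15\right)^{2} = \left(- \frac{1}{8} - 15\right)^{2} = \left(- \frac{121}{8}\right)^{2} = \frac{14641}{64}$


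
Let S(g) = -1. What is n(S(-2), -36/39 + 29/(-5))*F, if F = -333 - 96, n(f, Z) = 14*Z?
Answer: 201894/5 ≈ 40379.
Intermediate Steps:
F = -429
n(S(-2), -36/39 + 29/(-5))*F = (14*(-36/39 + 29/(-5)))*(-429) = (14*(-36*1/39 + 29*(-⅕)))*(-429) = (14*(-12/13 - 29/5))*(-429) = (14*(-437/65))*(-429) = -6118/65*(-429) = 201894/5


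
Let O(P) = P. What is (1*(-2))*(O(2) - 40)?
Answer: 76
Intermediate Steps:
(1*(-2))*(O(2) - 40) = (1*(-2))*(2 - 40) = -2*(-38) = 76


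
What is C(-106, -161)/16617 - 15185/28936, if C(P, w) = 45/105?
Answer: -588739069/1121935528 ≈ -0.52475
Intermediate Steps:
C(P, w) = 3/7 (C(P, w) = 45*(1/105) = 3/7)
C(-106, -161)/16617 - 15185/28936 = (3/7)/16617 - 15185/28936 = (3/7)*(1/16617) - 15185*1/28936 = 1/38773 - 15185/28936 = -588739069/1121935528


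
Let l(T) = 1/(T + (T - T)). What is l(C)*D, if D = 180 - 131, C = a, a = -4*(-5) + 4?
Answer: 49/24 ≈ 2.0417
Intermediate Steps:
a = 24 (a = 20 + 4 = 24)
C = 24
l(T) = 1/T (l(T) = 1/(T + 0) = 1/T)
D = 49
l(C)*D = 49/24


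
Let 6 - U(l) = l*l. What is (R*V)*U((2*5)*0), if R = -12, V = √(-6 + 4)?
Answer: -72*I*√2 ≈ -101.82*I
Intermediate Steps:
U(l) = 6 - l² (U(l) = 6 - l*l = 6 - l²)
V = I*√2 (V = √(-2) = I*√2 ≈ 1.4142*I)
(R*V)*U((2*5)*0) = (-12*I*√2)*(6 - ((2*5)*0)²) = (-12*I*√2)*(6 - (10*0)²) = (-12*I*√2)*(6 - 1*0²) = (-12*I*√2)*(6 - 1*0) = (-12*I*√2)*(6 + 0) = -12*I*√2*6 = -72*I*√2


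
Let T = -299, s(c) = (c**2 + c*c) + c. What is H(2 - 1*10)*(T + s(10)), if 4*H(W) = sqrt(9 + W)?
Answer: -89/4 ≈ -22.250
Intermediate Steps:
H(W) = sqrt(9 + W)/4
s(c) = c + 2*c**2 (s(c) = (c**2 + c**2) + c = 2*c**2 + c = c + 2*c**2)
H(2 - 1*10)*(T + s(10)) = (sqrt(9 + (2 - 1*10))/4)*(-299 + 10*(1 + 2*10)) = (sqrt(9 + (2 - 10))/4)*(-299 + 10*(1 + 20)) = (sqrt(9 - 8)/4)*(-299 + 10*21) = (sqrt(1)/4)*(-299 + 210) = ((1/4)*1)*(-89) = (1/4)*(-89) = -89/4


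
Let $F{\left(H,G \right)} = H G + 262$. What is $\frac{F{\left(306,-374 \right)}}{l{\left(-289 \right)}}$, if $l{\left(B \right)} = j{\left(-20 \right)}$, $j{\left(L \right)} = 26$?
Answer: $- \frac{57091}{13} \approx -4391.6$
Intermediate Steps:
$F{\left(H,G \right)} = 262 + G H$ ($F{\left(H,G \right)} = G H + 262 = 262 + G H$)
$l{\left(B \right)} = 26$
$\frac{F{\left(306,-374 \right)}}{l{\left(-289 \right)}} = \frac{262 - 114444}{26} = \left(262 - 114444\right) \frac{1}{26} = \left(-114182\right) \frac{1}{26} = - \frac{57091}{13}$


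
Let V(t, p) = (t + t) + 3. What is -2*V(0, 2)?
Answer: -6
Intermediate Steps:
V(t, p) = 3 + 2*t (V(t, p) = 2*t + 3 = 3 + 2*t)
-2*V(0, 2) = -2*(3 + 2*0) = -2*(3 + 0) = -2*3 = -6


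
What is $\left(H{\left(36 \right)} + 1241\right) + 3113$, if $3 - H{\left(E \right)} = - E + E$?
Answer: $4357$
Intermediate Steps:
$H{\left(E \right)} = 3$ ($H{\left(E \right)} = 3 - \left(- E + E\right) = 3 - 0 = 3 + 0 = 3$)
$\left(H{\left(36 \right)} + 1241\right) + 3113 = \left(3 + 1241\right) + 3113 = 1244 + 3113 = 4357$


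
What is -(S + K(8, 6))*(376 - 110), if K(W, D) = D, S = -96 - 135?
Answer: 59850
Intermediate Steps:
S = -231
-(S + K(8, 6))*(376 - 110) = -(-231 + 6)*(376 - 110) = -(-225)*266 = -1*(-59850) = 59850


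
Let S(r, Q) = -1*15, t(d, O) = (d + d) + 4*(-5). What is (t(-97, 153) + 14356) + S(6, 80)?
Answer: 14127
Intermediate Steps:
t(d, O) = -20 + 2*d (t(d, O) = 2*d - 20 = -20 + 2*d)
S(r, Q) = -15
(t(-97, 153) + 14356) + S(6, 80) = ((-20 + 2*(-97)) + 14356) - 15 = ((-20 - 194) + 14356) - 15 = (-214 + 14356) - 15 = 14142 - 15 = 14127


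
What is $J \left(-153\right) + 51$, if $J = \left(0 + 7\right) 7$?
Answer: $-7446$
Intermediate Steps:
$J = 49$ ($J = 7 \cdot 7 = 49$)
$J \left(-153\right) + 51 = 49 \left(-153\right) + 51 = -7497 + 51 = -7446$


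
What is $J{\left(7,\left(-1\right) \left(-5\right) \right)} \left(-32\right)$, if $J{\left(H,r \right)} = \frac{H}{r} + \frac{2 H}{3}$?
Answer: $- \frac{2912}{15} \approx -194.13$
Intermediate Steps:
$J{\left(H,r \right)} = \frac{2 H}{3} + \frac{H}{r}$ ($J{\left(H,r \right)} = \frac{H}{r} + 2 H \frac{1}{3} = \frac{H}{r} + \frac{2 H}{3} = \frac{2 H}{3} + \frac{H}{r}$)
$J{\left(7,\left(-1\right) \left(-5\right) \right)} \left(-32\right) = \left(\frac{2}{3} \cdot 7 + \frac{7}{\left(-1\right) \left(-5\right)}\right) \left(-32\right) = \left(\frac{14}{3} + \frac{7}{5}\right) \left(-32\right) = \frac{91}{15} \left(-32\right) = - \frac{2912}{15}$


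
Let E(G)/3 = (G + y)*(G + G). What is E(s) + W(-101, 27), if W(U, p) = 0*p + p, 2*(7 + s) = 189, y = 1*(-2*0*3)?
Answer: 91929/2 ≈ 45965.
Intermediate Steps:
y = 0 (y = 1*(0*3) = 1*0 = 0)
s = 175/2 (s = -7 + (½)*189 = -7 + 189/2 = 175/2 ≈ 87.500)
W(U, p) = p (W(U, p) = 0 + p = p)
E(G) = 6*G² (E(G) = 3*((G + 0)*(G + G)) = 3*(G*(2*G)) = 3*(2*G²) = 6*G²)
E(s) + W(-101, 27) = 6*(175/2)² + 27 = 6*(30625/4) + 27 = 91875/2 + 27 = 91929/2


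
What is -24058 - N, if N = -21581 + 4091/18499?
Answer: -45826114/18499 ≈ -2477.2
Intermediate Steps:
N = -399222828/18499 (N = -21581 + 4091*(1/18499) = -21581 + 4091/18499 = -399222828/18499 ≈ -21581.)
-24058 - N = -24058 - 1*(-399222828/18499) = -24058 + 399222828/18499 = -45826114/18499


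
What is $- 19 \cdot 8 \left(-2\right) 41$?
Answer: $12464$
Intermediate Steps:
$- 19 \cdot 8 \left(-2\right) 41 = \left(-19\right) \left(-16\right) 41 = 304 \cdot 41 = 12464$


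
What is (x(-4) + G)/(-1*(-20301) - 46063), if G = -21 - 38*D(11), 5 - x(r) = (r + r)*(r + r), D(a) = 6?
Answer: 14/1171 ≈ 0.011956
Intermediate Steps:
x(r) = 5 - 4*r² (x(r) = 5 - (r + r)*(r + r) = 5 - 2*r*2*r = 5 - 4*r²)
G = -249 (G = -21 - 38*6 = -21 - 228 = -249)
(x(-4) + G)/(-1*(-20301) - 46063) = ((5 - 4*(-4)²) - 249)/(-1*(-20301) - 46063) = ((5 - 4*16) - 249)/(20301 - 46063) = ((5 - 64) - 249)/(-25762) = (-59 - 249)*(-1/25762) = -308*(-1/25762) = 14/1171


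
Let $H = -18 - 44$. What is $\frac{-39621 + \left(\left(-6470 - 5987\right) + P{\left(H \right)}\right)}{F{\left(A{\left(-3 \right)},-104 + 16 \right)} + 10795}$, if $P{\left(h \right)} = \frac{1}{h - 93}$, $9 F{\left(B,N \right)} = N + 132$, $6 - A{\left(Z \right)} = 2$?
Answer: $- \frac{72648819}{15065845} \approx -4.8221$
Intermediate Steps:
$A{\left(Z \right)} = 4$ ($A{\left(Z \right)} = 6 - 2 = 4$)
$H = -62$
$F{\left(B,N \right)} = \frac{44}{3} + \frac{N}{9}$ ($F{\left(B,N \right)} = \frac{N + 132}{9} = \frac{132 + N}{9} = \frac{44}{3} + \frac{N}{9}$)
$P{\left(h \right)} = \frac{1}{-93 + h}$
$\frac{-39621 + \left(\left(-6470 - 5987\right) + P{\left(H \right)}\right)}{F{\left(A{\left(-3 \right)},-104 + 16 \right)} + 10795} = \frac{-39621 + \left(\left(-6470 - 5987\right) + \frac{1}{-93 - 62}\right)}{\left(\frac{44}{3} + \frac{-104 + 16}{9}\right) + 10795} = \frac{-39621 - \left(12457 - \frac{1}{-155}\right)}{\left(\frac{44}{3} + \frac{1}{9} \left(-88\right)\right) + 10795} = \frac{-39621 - \frac{1930836}{155}}{\left(\frac{44}{3} - \frac{88}{9}\right) + 10795} = \frac{-39621 - \frac{1930836}{155}}{\frac{44}{9} + 10795} = - \frac{8072091}{155 \cdot \frac{97199}{9}} = \left(- \frac{8072091}{155}\right) \frac{9}{97199} = - \frac{72648819}{15065845}$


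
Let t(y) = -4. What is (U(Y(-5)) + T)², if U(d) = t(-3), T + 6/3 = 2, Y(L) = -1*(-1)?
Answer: 16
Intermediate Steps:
Y(L) = 1
T = 0 (T = -2 + 2 = 0)
U(d) = -4
(U(Y(-5)) + T)² = (-4 + 0)² = (-4)² = 16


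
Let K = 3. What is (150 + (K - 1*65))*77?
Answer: 6776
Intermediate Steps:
(150 + (K - 1*65))*77 = (150 + (3 - 1*65))*77 = (150 + (3 - 65))*77 = (150 - 62)*77 = 88*77 = 6776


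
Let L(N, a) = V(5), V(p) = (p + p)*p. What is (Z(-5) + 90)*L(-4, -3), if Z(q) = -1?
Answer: 4450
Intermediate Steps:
V(p) = 2*p**2 (V(p) = (2*p)*p = 2*p**2)
L(N, a) = 50 (L(N, a) = 2*5**2 = 2*25 = 50)
(Z(-5) + 90)*L(-4, -3) = (-1 + 90)*50 = 89*50 = 4450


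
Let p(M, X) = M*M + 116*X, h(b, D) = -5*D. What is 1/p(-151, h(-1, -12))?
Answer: 1/29761 ≈ 3.3601e-5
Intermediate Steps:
p(M, X) = M**2 + 116*X
1/p(-151, h(-1, -12)) = 1/((-151)**2 + 116*(-5*(-12))) = 1/(22801 + 116*60) = 1/(22801 + 6960) = 1/29761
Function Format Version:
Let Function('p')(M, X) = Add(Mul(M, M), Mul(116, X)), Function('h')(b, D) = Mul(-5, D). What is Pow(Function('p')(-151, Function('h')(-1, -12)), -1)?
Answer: Rational(1, 29761) ≈ 3.3601e-5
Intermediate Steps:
Function('p')(M, X) = Add(Pow(M, 2), Mul(116, X))
Pow(Function('p')(-151, Function('h')(-1, -12)), -1) = Pow(Add(Pow(-151, 2), Mul(116, Mul(-5, -12))), -1) = Pow(Add(22801, Mul(116, 60)), -1) = Pow(Add(22801, 6960), -1) = Pow(29761, -1) = Rational(1, 29761)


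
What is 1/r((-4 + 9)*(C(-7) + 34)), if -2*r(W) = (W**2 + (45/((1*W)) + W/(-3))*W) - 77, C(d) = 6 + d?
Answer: -1/9059 ≈ -0.00011039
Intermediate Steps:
r(W) = 77/2 - W**2/2 - W*(45/W - W/3)/2 (r(W) = -((W**2 + (45/((1*W)) + W/(-3))*W) - 77)/2 = -((W**2 + (45/W + W*(-1/3))*W) - 77)/2 = -((W**2 + (45/W - W/3)*W) - 77)/2 = -((W**2 + W*(45/W - W/3)) - 77)/2 = -(-77 + W**2 + W*(45/W - W/3))/2 = 77/2 - W**2/2 - W*(45/W - W/3)/2)
1/r((-4 + 9)*(C(-7) + 34)) = 1/(16 - (-4 + 9)**2*((6 - 7) + 34)**2/3) = 1/(16 - 25*(-1 + 34)**2/3) = 1/(16 - (5*33)**2/3) = 1/(16 - 1/3*165**2) = 1/(16 - 1/3*27225) = 1/(16 - 9075) = 1/(-9059) = -1/9059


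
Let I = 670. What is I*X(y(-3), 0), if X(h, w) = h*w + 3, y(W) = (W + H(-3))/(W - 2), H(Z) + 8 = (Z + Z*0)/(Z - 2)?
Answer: 2010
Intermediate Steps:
H(Z) = -8 + Z/(-2 + Z) (H(Z) = -8 + (Z + Z*0)/(Z - 2) = -8 + (Z + 0)/(-2 + Z) = -8 + Z/(-2 + Z))
y(W) = (-37/5 + W)/(-2 + W) (y(W) = (W + (16 - 7*(-3))/(-2 - 3))/(W - 2) = (W + (16 + 21)/(-5))/(-2 + W) = (W - 1/5*37)/(-2 + W) = (W - 37/5)/(-2 + W) = (-37/5 + W)/(-2 + W))
X(h, w) = 3 + h*w
I*X(y(-3), 0) = 670*(3 + ((-37/5 - 3)/(-2 - 3))*0) = 670*(3 + (-52/5/(-5))*0) = 670*(3 - 1/5*(-52/5)*0) = 670*(3 + (52/25)*0) = 670*(3 + 0) = 670*3 = 2010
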